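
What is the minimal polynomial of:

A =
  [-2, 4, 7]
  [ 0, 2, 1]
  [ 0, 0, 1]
x^3 - x^2 - 4*x + 4

The characteristic polynomial is χ_A(x) = (x - 2)*(x - 1)*(x + 2), so the eigenvalues are known. The minimal polynomial is
  m_A(x) = Π_λ (x − λ)^{k_λ}
where k_λ is the size of the *largest* Jordan block for λ (equivalently, the smallest k with (A − λI)^k v = 0 for every generalised eigenvector v of λ).

  λ = -2: largest Jordan block has size 1, contributing (x + 2)
  λ = 1: largest Jordan block has size 1, contributing (x − 1)
  λ = 2: largest Jordan block has size 1, contributing (x − 2)

So m_A(x) = (x - 2)*(x - 1)*(x + 2) = x^3 - x^2 - 4*x + 4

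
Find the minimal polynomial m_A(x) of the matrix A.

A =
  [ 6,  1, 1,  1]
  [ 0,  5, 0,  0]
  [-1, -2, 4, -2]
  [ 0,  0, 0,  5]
x^3 - 15*x^2 + 75*x - 125

The characteristic polynomial is χ_A(x) = (x - 5)^4, so the eigenvalues are known. The minimal polynomial is
  m_A(x) = Π_λ (x − λ)^{k_λ}
where k_λ is the size of the *largest* Jordan block for λ (equivalently, the smallest k with (A − λI)^k v = 0 for every generalised eigenvector v of λ).

  λ = 5: largest Jordan block has size 3, contributing (x − 5)^3

So m_A(x) = (x - 5)^3 = x^3 - 15*x^2 + 75*x - 125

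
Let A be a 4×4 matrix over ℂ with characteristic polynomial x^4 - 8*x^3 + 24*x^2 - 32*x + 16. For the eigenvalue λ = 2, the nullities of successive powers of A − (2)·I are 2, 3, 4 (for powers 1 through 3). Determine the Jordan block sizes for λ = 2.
Block sizes for λ = 2: [3, 1]

From the dimensions of kernels of powers, the number of Jordan blocks of size at least j is d_j − d_{j−1} where d_j = dim ker(N^j) (with d_0 = 0). Computing the differences gives [2, 1, 1].
The number of blocks of size exactly k is (#blocks of size ≥ k) − (#blocks of size ≥ k + 1), so the partition is: 1 block(s) of size 1, 1 block(s) of size 3.
In nonincreasing order the block sizes are [3, 1].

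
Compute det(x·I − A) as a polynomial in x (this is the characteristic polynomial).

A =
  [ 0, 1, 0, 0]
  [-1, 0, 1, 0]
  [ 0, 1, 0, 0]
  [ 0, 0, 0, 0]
x^4

Expanding det(x·I − A) (e.g. by cofactor expansion or by noting that A is similar to its Jordan form J, which has the same characteristic polynomial as A) gives
  χ_A(x) = x^4
which factors as x^4. The eigenvalues (with algebraic multiplicities) are λ = 0 with multiplicity 4.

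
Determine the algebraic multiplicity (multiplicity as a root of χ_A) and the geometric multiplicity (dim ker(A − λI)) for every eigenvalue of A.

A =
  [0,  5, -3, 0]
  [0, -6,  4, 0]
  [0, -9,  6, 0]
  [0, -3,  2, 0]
λ = 0: alg = 4, geom = 2

Step 1 — factor the characteristic polynomial to read off the algebraic multiplicities:
  χ_A(x) = x^4

Step 2 — compute geometric multiplicities via the rank-nullity identity g(λ) = n − rank(A − λI):
  rank(A − (0)·I) = 2, so dim ker(A − (0)·I) = n − 2 = 2

Summary:
  λ = 0: algebraic multiplicity = 4, geometric multiplicity = 2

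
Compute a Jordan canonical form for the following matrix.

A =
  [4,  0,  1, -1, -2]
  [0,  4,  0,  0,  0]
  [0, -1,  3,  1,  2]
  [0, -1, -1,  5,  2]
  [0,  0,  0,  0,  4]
J_2(4) ⊕ J_2(4) ⊕ J_1(4)

The characteristic polynomial is
  det(x·I − A) = x^5 - 20*x^4 + 160*x^3 - 640*x^2 + 1280*x - 1024 = (x - 4)^5

Eigenvalues and multiplicities (the geometric multiplicity of λ is n − rank(A − λI), which equals the number of Jordan blocks for λ):
  λ = 4: algebraic multiplicity = 5, geometric multiplicity = 3

Determining the block sizes for each eigenvalue:
  λ = 4: with am = 5 and gm = 3, the partition is not yet determined (e.g. several partitions of 5 into 3 parts exist). Let N = A − (4)·I. Computing rank(N^1) = 2, rank(N^2) = 0; the number of blocks of size ≥ j is rank(N^{j−1}) − rank(N^j), giving [3, 2]. So we have 2 block(s) of size 2, 1 block(s) of size 1 → block sizes [2, 2, 1]

Assembling the blocks gives a Jordan form
J =
  [4, 1, 0, 0, 0]
  [0, 4, 0, 0, 0]
  [0, 0, 4, 1, 0]
  [0, 0, 0, 4, 0]
  [0, 0, 0, 0, 4]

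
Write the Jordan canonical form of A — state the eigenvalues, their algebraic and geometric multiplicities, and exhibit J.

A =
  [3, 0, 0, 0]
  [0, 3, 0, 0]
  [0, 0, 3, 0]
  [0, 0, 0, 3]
J_1(3) ⊕ J_1(3) ⊕ J_1(3) ⊕ J_1(3)

The characteristic polynomial is
  det(x·I − A) = x^4 - 12*x^3 + 54*x^2 - 108*x + 81 = (x - 3)^4

Eigenvalues and multiplicities (the geometric multiplicity of λ is n − rank(A − λI), which equals the number of Jordan blocks for λ):
  λ = 3: algebraic multiplicity = 4, geometric multiplicity = 4

Determining the block sizes for each eigenvalue:
  λ = 3: gm = am = 4, so every block has size 1 → block sizes [1, 1, 1, 1]

Assembling the blocks gives a Jordan form
J =
  [3, 0, 0, 0]
  [0, 3, 0, 0]
  [0, 0, 3, 0]
  [0, 0, 0, 3]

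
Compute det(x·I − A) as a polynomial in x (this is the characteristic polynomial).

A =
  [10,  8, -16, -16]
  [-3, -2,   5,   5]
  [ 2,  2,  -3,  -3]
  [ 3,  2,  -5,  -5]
x^4

Expanding det(x·I − A) (e.g. by cofactor expansion or by noting that A is similar to its Jordan form J, which has the same characteristic polynomial as A) gives
  χ_A(x) = x^4
which factors as x^4. The eigenvalues (with algebraic multiplicities) are λ = 0 with multiplicity 4.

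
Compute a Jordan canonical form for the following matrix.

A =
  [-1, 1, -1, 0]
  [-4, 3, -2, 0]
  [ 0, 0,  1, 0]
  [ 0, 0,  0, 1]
J_2(1) ⊕ J_1(1) ⊕ J_1(1)

The characteristic polynomial is
  det(x·I − A) = x^4 - 4*x^3 + 6*x^2 - 4*x + 1 = (x - 1)^4

Eigenvalues and multiplicities (the geometric multiplicity of λ is n − rank(A − λI), which equals the number of Jordan blocks for λ):
  λ = 1: algebraic multiplicity = 4, geometric multiplicity = 3

Determining the block sizes for each eigenvalue:
  λ = 1: 3 blocks summing to 4 forces exactly one block of size 2 and the rest size 1 → block sizes [2, 1, 1]

Assembling the blocks gives a Jordan form
J =
  [1, 1, 0, 0]
  [0, 1, 0, 0]
  [0, 0, 1, 0]
  [0, 0, 0, 1]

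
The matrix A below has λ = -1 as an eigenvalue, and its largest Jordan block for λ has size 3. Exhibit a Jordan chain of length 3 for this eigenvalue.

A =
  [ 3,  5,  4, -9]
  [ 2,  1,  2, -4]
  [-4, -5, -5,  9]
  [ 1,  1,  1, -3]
A Jordan chain for λ = -1 of length 3:
v_1 = (1, 0, -1, 0)ᵀ
v_2 = (4, 2, -4, 1)ᵀ
v_3 = (1, 0, 0, 0)ᵀ

Let N = A − (-1)·I. We want v_3 with N^3 v_3 = 0 but N^2 v_3 ≠ 0; then v_{j-1} := N · v_j for j = 3, …, 2.

Pick v_3 = (1, 0, 0, 0)ᵀ.
Then v_2 = N · v_3 = (4, 2, -4, 1)ᵀ.
Then v_1 = N · v_2 = (1, 0, -1, 0)ᵀ.

Sanity check: (A − (-1)·I) v_1 = (0, 0, 0, 0)ᵀ = 0. ✓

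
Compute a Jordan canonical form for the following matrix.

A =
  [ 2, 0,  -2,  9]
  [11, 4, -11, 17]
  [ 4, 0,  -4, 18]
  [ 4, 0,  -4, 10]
J_1(0) ⊕ J_3(4)

The characteristic polynomial is
  det(x·I − A) = x^4 - 12*x^3 + 48*x^2 - 64*x = x*(x - 4)^3

Eigenvalues and multiplicities (the geometric multiplicity of λ is n − rank(A − λI), which equals the number of Jordan blocks for λ):
  λ = 0: algebraic multiplicity = 1, geometric multiplicity = 1
  λ = 4: algebraic multiplicity = 3, geometric multiplicity = 1

Determining the block sizes for each eigenvalue:
  λ = 0: one block (gm = 1), so the single block has size am = 1 → block sizes [1]
  λ = 4: one block (gm = 1), so the single block has size am = 3 → block sizes [3]

Assembling the blocks gives a Jordan form
J =
  [0, 0, 0, 0]
  [0, 4, 1, 0]
  [0, 0, 4, 1]
  [0, 0, 0, 4]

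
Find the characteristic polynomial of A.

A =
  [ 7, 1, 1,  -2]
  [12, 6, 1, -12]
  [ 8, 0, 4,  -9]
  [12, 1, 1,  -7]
x^4 - 10*x^3 + 250*x - 625

Expanding det(x·I − A) (e.g. by cofactor expansion or by noting that A is similar to its Jordan form J, which has the same characteristic polynomial as A) gives
  χ_A(x) = x^4 - 10*x^3 + 250*x - 625
which factors as (x - 5)^3*(x + 5). The eigenvalues (with algebraic multiplicities) are λ = -5 with multiplicity 1, λ = 5 with multiplicity 3.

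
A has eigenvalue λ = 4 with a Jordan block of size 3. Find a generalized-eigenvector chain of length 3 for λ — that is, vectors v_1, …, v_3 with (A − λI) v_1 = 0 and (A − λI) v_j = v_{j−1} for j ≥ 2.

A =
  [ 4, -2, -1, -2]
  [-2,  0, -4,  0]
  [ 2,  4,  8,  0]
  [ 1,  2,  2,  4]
A Jordan chain for λ = 4 of length 3:
v_1 = (0, 4, -4, -2)ᵀ
v_2 = (-2, -4, 4, 2)ᵀ
v_3 = (0, 1, 0, 0)ᵀ

Let N = A − (4)·I. We want v_3 with N^3 v_3 = 0 but N^2 v_3 ≠ 0; then v_{j-1} := N · v_j for j = 3, …, 2.

Pick v_3 = (0, 1, 0, 0)ᵀ.
Then v_2 = N · v_3 = (-2, -4, 4, 2)ᵀ.
Then v_1 = N · v_2 = (0, 4, -4, -2)ᵀ.

Sanity check: (A − (4)·I) v_1 = (0, 0, 0, 0)ᵀ = 0. ✓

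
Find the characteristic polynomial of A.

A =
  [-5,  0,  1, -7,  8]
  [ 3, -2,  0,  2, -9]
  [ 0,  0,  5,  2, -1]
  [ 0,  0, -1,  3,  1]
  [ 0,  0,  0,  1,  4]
x^5 - 5*x^4 - 26*x^3 + 152*x^2 + 32*x - 640

Expanding det(x·I − A) (e.g. by cofactor expansion or by noting that A is similar to its Jordan form J, which has the same characteristic polynomial as A) gives
  χ_A(x) = x^5 - 5*x^4 - 26*x^3 + 152*x^2 + 32*x - 640
which factors as (x - 4)^3*(x + 2)*(x + 5). The eigenvalues (with algebraic multiplicities) are λ = -5 with multiplicity 1, λ = -2 with multiplicity 1, λ = 4 with multiplicity 3.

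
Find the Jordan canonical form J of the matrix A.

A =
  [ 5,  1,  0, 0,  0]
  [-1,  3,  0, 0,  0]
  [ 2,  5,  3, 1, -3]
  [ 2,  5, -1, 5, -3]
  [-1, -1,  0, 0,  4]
J_2(4) ⊕ J_2(4) ⊕ J_1(4)

The characteristic polynomial is
  det(x·I − A) = x^5 - 20*x^4 + 160*x^3 - 640*x^2 + 1280*x - 1024 = (x - 4)^5

Eigenvalues and multiplicities (the geometric multiplicity of λ is n − rank(A − λI), which equals the number of Jordan blocks for λ):
  λ = 4: algebraic multiplicity = 5, geometric multiplicity = 3

Determining the block sizes for each eigenvalue:
  λ = 4: with am = 5 and gm = 3, the partition is not yet determined (e.g. several partitions of 5 into 3 parts exist). Let N = A − (4)·I. Computing rank(N^1) = 2, rank(N^2) = 0; the number of blocks of size ≥ j is rank(N^{j−1}) − rank(N^j), giving [3, 2]. So we have 2 block(s) of size 2, 1 block(s) of size 1 → block sizes [2, 2, 1]

Assembling the blocks gives a Jordan form
J =
  [4, 1, 0, 0, 0]
  [0, 4, 0, 0, 0]
  [0, 0, 4, 1, 0]
  [0, 0, 0, 4, 0]
  [0, 0, 0, 0, 4]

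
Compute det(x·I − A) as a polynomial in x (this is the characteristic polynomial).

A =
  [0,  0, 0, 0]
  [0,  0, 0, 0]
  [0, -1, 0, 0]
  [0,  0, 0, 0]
x^4

Expanding det(x·I − A) (e.g. by cofactor expansion or by noting that A is similar to its Jordan form J, which has the same characteristic polynomial as A) gives
  χ_A(x) = x^4
which factors as x^4. The eigenvalues (with algebraic multiplicities) are λ = 0 with multiplicity 4.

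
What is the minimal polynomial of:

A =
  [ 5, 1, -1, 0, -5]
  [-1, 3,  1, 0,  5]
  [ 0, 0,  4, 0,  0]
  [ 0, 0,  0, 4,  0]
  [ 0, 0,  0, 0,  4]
x^2 - 8*x + 16

The characteristic polynomial is χ_A(x) = (x - 4)^5, so the eigenvalues are known. The minimal polynomial is
  m_A(x) = Π_λ (x − λ)^{k_λ}
where k_λ is the size of the *largest* Jordan block for λ (equivalently, the smallest k with (A − λI)^k v = 0 for every generalised eigenvector v of λ).

  λ = 4: largest Jordan block has size 2, contributing (x − 4)^2

So m_A(x) = (x - 4)^2 = x^2 - 8*x + 16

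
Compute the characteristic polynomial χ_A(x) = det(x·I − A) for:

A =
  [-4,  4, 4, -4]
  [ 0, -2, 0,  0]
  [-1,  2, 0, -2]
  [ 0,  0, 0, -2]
x^4 + 8*x^3 + 24*x^2 + 32*x + 16

Expanding det(x·I − A) (e.g. by cofactor expansion or by noting that A is similar to its Jordan form J, which has the same characteristic polynomial as A) gives
  χ_A(x) = x^4 + 8*x^3 + 24*x^2 + 32*x + 16
which factors as (x + 2)^4. The eigenvalues (with algebraic multiplicities) are λ = -2 with multiplicity 4.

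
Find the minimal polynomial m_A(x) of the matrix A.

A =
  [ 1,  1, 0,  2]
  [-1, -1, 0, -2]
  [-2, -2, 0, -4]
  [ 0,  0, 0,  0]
x^2

The characteristic polynomial is χ_A(x) = x^4, so the eigenvalues are known. The minimal polynomial is
  m_A(x) = Π_λ (x − λ)^{k_λ}
where k_λ is the size of the *largest* Jordan block for λ (equivalently, the smallest k with (A − λI)^k v = 0 for every generalised eigenvector v of λ).

  λ = 0: largest Jordan block has size 2, contributing (x − 0)^2

So m_A(x) = x^2 = x^2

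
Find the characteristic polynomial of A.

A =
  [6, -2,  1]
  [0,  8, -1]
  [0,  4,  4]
x^3 - 18*x^2 + 108*x - 216

Expanding det(x·I − A) (e.g. by cofactor expansion or by noting that A is similar to its Jordan form J, which has the same characteristic polynomial as A) gives
  χ_A(x) = x^3 - 18*x^2 + 108*x - 216
which factors as (x - 6)^3. The eigenvalues (with algebraic multiplicities) are λ = 6 with multiplicity 3.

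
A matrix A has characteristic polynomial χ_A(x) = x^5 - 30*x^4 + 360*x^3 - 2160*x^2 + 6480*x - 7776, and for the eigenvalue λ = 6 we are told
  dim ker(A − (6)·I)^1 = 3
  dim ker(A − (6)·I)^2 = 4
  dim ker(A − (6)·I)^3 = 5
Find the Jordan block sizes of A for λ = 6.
Block sizes for λ = 6: [3, 1, 1]

From the dimensions of kernels of powers, the number of Jordan blocks of size at least j is d_j − d_{j−1} where d_j = dim ker(N^j) (with d_0 = 0). Computing the differences gives [3, 1, 1].
The number of blocks of size exactly k is (#blocks of size ≥ k) − (#blocks of size ≥ k + 1), so the partition is: 2 block(s) of size 1, 1 block(s) of size 3.
In nonincreasing order the block sizes are [3, 1, 1].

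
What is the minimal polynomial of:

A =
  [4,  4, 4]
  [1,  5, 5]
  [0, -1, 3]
x^3 - 12*x^2 + 48*x - 64

The characteristic polynomial is χ_A(x) = (x - 4)^3, so the eigenvalues are known. The minimal polynomial is
  m_A(x) = Π_λ (x − λ)^{k_λ}
where k_λ is the size of the *largest* Jordan block for λ (equivalently, the smallest k with (A − λI)^k v = 0 for every generalised eigenvector v of λ).

  λ = 4: largest Jordan block has size 3, contributing (x − 4)^3

So m_A(x) = (x - 4)^3 = x^3 - 12*x^2 + 48*x - 64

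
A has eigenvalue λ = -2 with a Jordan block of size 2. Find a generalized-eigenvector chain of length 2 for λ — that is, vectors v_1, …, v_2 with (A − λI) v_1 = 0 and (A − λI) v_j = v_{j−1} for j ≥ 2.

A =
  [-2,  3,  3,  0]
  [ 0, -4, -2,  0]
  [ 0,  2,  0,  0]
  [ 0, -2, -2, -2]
A Jordan chain for λ = -2 of length 2:
v_1 = (3, -2, 2, -2)ᵀ
v_2 = (0, 1, 0, 0)ᵀ

Let N = A − (-2)·I. We want v_2 with N^2 v_2 = 0 but N^1 v_2 ≠ 0; then v_{j-1} := N · v_j for j = 2, …, 2.

Pick v_2 = (0, 1, 0, 0)ᵀ.
Then v_1 = N · v_2 = (3, -2, 2, -2)ᵀ.

Sanity check: (A − (-2)·I) v_1 = (0, 0, 0, 0)ᵀ = 0. ✓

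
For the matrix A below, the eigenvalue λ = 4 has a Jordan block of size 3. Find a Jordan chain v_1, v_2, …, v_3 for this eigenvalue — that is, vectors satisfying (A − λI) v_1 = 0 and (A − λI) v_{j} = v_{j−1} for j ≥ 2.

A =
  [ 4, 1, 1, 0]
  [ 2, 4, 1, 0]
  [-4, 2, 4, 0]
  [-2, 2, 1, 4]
A Jordan chain for λ = 4 of length 3:
v_1 = (-2, -4, 4, 0)ᵀ
v_2 = (0, 2, -4, -2)ᵀ
v_3 = (1, 0, 0, 0)ᵀ

Let N = A − (4)·I. We want v_3 with N^3 v_3 = 0 but N^2 v_3 ≠ 0; then v_{j-1} := N · v_j for j = 3, …, 2.

Pick v_3 = (1, 0, 0, 0)ᵀ.
Then v_2 = N · v_3 = (0, 2, -4, -2)ᵀ.
Then v_1 = N · v_2 = (-2, -4, 4, 0)ᵀ.

Sanity check: (A − (4)·I) v_1 = (0, 0, 0, 0)ᵀ = 0. ✓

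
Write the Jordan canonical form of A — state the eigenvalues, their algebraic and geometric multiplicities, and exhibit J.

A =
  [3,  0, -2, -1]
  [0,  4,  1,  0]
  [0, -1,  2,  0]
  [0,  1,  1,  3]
J_3(3) ⊕ J_1(3)

The characteristic polynomial is
  det(x·I − A) = x^4 - 12*x^3 + 54*x^2 - 108*x + 81 = (x - 3)^4

Eigenvalues and multiplicities (the geometric multiplicity of λ is n − rank(A − λI), which equals the number of Jordan blocks for λ):
  λ = 3: algebraic multiplicity = 4, geometric multiplicity = 2

Determining the block sizes for each eigenvalue:
  λ = 3: with am = 4 and gm = 2, the partition is not yet determined (e.g. several partitions of 4 into 2 parts exist). Let N = A − (3)·I. Computing rank(N^1) = 2, rank(N^2) = 1, rank(N^3) = 0; the number of blocks of size ≥ j is rank(N^{j−1}) − rank(N^j), giving [2, 1, 1]. So we have 1 block(s) of size 3, 1 block(s) of size 1 → block sizes [3, 1]

Assembling the blocks gives a Jordan form
J =
  [3, 1, 0, 0]
  [0, 3, 1, 0]
  [0, 0, 3, 0]
  [0, 0, 0, 3]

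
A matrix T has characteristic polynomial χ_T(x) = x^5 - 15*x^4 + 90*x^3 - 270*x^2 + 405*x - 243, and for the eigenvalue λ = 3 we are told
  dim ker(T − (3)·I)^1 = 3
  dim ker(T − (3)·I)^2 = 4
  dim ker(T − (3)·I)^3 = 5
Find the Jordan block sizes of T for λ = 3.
Block sizes for λ = 3: [3, 1, 1]

From the dimensions of kernels of powers, the number of Jordan blocks of size at least j is d_j − d_{j−1} where d_j = dim ker(N^j) (with d_0 = 0). Computing the differences gives [3, 1, 1].
The number of blocks of size exactly k is (#blocks of size ≥ k) − (#blocks of size ≥ k + 1), so the partition is: 2 block(s) of size 1, 1 block(s) of size 3.
In nonincreasing order the block sizes are [3, 1, 1].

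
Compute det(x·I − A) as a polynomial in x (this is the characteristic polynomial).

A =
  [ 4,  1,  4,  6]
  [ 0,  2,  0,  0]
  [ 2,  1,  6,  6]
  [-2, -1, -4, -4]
x^4 - 8*x^3 + 24*x^2 - 32*x + 16

Expanding det(x·I − A) (e.g. by cofactor expansion or by noting that A is similar to its Jordan form J, which has the same characteristic polynomial as A) gives
  χ_A(x) = x^4 - 8*x^3 + 24*x^2 - 32*x + 16
which factors as (x - 2)^4. The eigenvalues (with algebraic multiplicities) are λ = 2 with multiplicity 4.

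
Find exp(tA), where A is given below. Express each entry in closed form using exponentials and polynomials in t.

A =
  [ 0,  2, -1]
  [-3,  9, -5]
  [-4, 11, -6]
e^{tA} =
  [-t^2*exp(t)/2 - t*exp(t) + exp(t), 3*t^2*exp(t)/2 + 2*t*exp(t), -t^2*exp(t) - t*exp(t)]
  [-t^2*exp(t)/2 - 3*t*exp(t), 3*t^2*exp(t)/2 + 8*t*exp(t) + exp(t), -t^2*exp(t) - 5*t*exp(t)]
  [-t^2*exp(t)/2 - 4*t*exp(t), 3*t^2*exp(t)/2 + 11*t*exp(t), -t^2*exp(t) - 7*t*exp(t) + exp(t)]

Strategy: write A = P · J · P⁻¹ where J is a Jordan canonical form, so e^{tA} = P · e^{tJ} · P⁻¹, and e^{tJ} can be computed block-by-block.

A has Jordan form
J =
  [1, 1, 0]
  [0, 1, 1]
  [0, 0, 1]
(up to reordering of blocks).

Per-block formulas:
  For a 3×3 Jordan block J_3(1): exp(t · J_3(1)) = e^(1t)·(I + t·N + (t^2/2)·N^2), where N is the 3×3 nilpotent shift.

After assembling e^{tJ} and conjugating by P, we get:

e^{tA} =
  [-t^2*exp(t)/2 - t*exp(t) + exp(t), 3*t^2*exp(t)/2 + 2*t*exp(t), -t^2*exp(t) - t*exp(t)]
  [-t^2*exp(t)/2 - 3*t*exp(t), 3*t^2*exp(t)/2 + 8*t*exp(t) + exp(t), -t^2*exp(t) - 5*t*exp(t)]
  [-t^2*exp(t)/2 - 4*t*exp(t), 3*t^2*exp(t)/2 + 11*t*exp(t), -t^2*exp(t) - 7*t*exp(t) + exp(t)]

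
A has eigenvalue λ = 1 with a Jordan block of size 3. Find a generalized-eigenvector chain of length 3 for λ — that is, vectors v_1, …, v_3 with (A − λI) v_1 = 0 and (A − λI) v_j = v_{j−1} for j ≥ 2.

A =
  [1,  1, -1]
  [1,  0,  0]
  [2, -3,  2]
A Jordan chain for λ = 1 of length 3:
v_1 = (-1, -1, -1)ᵀ
v_2 = (0, 1, 2)ᵀ
v_3 = (1, 0, 0)ᵀ

Let N = A − (1)·I. We want v_3 with N^3 v_3 = 0 but N^2 v_3 ≠ 0; then v_{j-1} := N · v_j for j = 3, …, 2.

Pick v_3 = (1, 0, 0)ᵀ.
Then v_2 = N · v_3 = (0, 1, 2)ᵀ.
Then v_1 = N · v_2 = (-1, -1, -1)ᵀ.

Sanity check: (A − (1)·I) v_1 = (0, 0, 0)ᵀ = 0. ✓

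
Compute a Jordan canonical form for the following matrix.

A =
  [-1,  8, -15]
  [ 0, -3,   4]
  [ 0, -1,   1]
J_3(-1)

The characteristic polynomial is
  det(x·I − A) = x^3 + 3*x^2 + 3*x + 1 = (x + 1)^3

Eigenvalues and multiplicities (the geometric multiplicity of λ is n − rank(A − λI), which equals the number of Jordan blocks for λ):
  λ = -1: algebraic multiplicity = 3, geometric multiplicity = 1

Determining the block sizes for each eigenvalue:
  λ = -1: one block (gm = 1), so the single block has size am = 3 → block sizes [3]

Assembling the blocks gives a Jordan form
J =
  [-1,  1,  0]
  [ 0, -1,  1]
  [ 0,  0, -1]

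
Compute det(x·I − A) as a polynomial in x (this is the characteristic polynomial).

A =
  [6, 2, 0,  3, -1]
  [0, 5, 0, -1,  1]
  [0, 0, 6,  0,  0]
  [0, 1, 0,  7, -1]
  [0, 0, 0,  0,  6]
x^5 - 30*x^4 + 360*x^3 - 2160*x^2 + 6480*x - 7776

Expanding det(x·I − A) (e.g. by cofactor expansion or by noting that A is similar to its Jordan form J, which has the same characteristic polynomial as A) gives
  χ_A(x) = x^5 - 30*x^4 + 360*x^3 - 2160*x^2 + 6480*x - 7776
which factors as (x - 6)^5. The eigenvalues (with algebraic multiplicities) are λ = 6 with multiplicity 5.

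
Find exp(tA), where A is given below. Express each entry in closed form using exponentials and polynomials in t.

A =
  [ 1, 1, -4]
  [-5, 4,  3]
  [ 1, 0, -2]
e^{tA} =
  [-9*t^2*exp(t)/2 + exp(t), 3*t^2*exp(t)/2 + t*exp(t), 15*t^2*exp(t)/2 - 4*t*exp(t)]
  [-6*t^2*exp(t) - 5*t*exp(t), 2*t^2*exp(t) + 3*t*exp(t) + exp(t), 10*t^2*exp(t) + 3*t*exp(t)]
  [-3*t^2*exp(t)/2 + t*exp(t), t^2*exp(t)/2, 5*t^2*exp(t)/2 - 3*t*exp(t) + exp(t)]

Strategy: write A = P · J · P⁻¹ where J is a Jordan canonical form, so e^{tA} = P · e^{tJ} · P⁻¹, and e^{tJ} can be computed block-by-block.

A has Jordan form
J =
  [1, 1, 0]
  [0, 1, 1]
  [0, 0, 1]
(up to reordering of blocks).

Per-block formulas:
  For a 3×3 Jordan block J_3(1): exp(t · J_3(1)) = e^(1t)·(I + t·N + (t^2/2)·N^2), where N is the 3×3 nilpotent shift.

After assembling e^{tJ} and conjugating by P, we get:

e^{tA} =
  [-9*t^2*exp(t)/2 + exp(t), 3*t^2*exp(t)/2 + t*exp(t), 15*t^2*exp(t)/2 - 4*t*exp(t)]
  [-6*t^2*exp(t) - 5*t*exp(t), 2*t^2*exp(t) + 3*t*exp(t) + exp(t), 10*t^2*exp(t) + 3*t*exp(t)]
  [-3*t^2*exp(t)/2 + t*exp(t), t^2*exp(t)/2, 5*t^2*exp(t)/2 - 3*t*exp(t) + exp(t)]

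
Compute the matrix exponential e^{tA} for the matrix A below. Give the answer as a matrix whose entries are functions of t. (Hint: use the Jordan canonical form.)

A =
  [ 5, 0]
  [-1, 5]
e^{tA} =
  [exp(5*t), 0]
  [-t*exp(5*t), exp(5*t)]

Strategy: write A = P · J · P⁻¹ where J is a Jordan canonical form, so e^{tA} = P · e^{tJ} · P⁻¹, and e^{tJ} can be computed block-by-block.

A has Jordan form
J =
  [5, 1]
  [0, 5]
(up to reordering of blocks).

Per-block formulas:
  For a 2×2 Jordan block J_2(5): exp(t · J_2(5)) = e^(5t)·(I + t·N), where N is the 2×2 nilpotent shift.

After assembling e^{tJ} and conjugating by P, we get:

e^{tA} =
  [exp(5*t), 0]
  [-t*exp(5*t), exp(5*t)]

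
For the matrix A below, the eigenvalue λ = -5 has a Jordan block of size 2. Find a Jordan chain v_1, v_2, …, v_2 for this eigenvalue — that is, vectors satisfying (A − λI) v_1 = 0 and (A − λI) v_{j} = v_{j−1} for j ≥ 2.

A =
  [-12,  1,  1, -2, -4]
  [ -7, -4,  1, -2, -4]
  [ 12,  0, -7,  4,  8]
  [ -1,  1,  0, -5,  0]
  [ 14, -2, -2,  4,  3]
A Jordan chain for λ = -5 of length 2:
v_1 = (-7, -7, 12, -1, 14)ᵀ
v_2 = (1, 0, 0, 0, 0)ᵀ

Let N = A − (-5)·I. We want v_2 with N^2 v_2 = 0 but N^1 v_2 ≠ 0; then v_{j-1} := N · v_j for j = 2, …, 2.

Pick v_2 = (1, 0, 0, 0, 0)ᵀ.
Then v_1 = N · v_2 = (-7, -7, 12, -1, 14)ᵀ.

Sanity check: (A − (-5)·I) v_1 = (0, 0, 0, 0, 0)ᵀ = 0. ✓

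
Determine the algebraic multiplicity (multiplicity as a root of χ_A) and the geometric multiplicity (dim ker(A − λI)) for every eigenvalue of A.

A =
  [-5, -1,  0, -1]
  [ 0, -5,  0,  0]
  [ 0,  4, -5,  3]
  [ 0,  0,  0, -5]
λ = -5: alg = 4, geom = 2

Step 1 — factor the characteristic polynomial to read off the algebraic multiplicities:
  χ_A(x) = (x + 5)^4

Step 2 — compute geometric multiplicities via the rank-nullity identity g(λ) = n − rank(A − λI):
  rank(A − (-5)·I) = 2, so dim ker(A − (-5)·I) = n − 2 = 2

Summary:
  λ = -5: algebraic multiplicity = 4, geometric multiplicity = 2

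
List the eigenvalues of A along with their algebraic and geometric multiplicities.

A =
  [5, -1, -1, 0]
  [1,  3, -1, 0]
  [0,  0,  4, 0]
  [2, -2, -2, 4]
λ = 4: alg = 4, geom = 3

Step 1 — factor the characteristic polynomial to read off the algebraic multiplicities:
  χ_A(x) = (x - 4)^4

Step 2 — compute geometric multiplicities via the rank-nullity identity g(λ) = n − rank(A − λI):
  rank(A − (4)·I) = 1, so dim ker(A − (4)·I) = n − 1 = 3

Summary:
  λ = 4: algebraic multiplicity = 4, geometric multiplicity = 3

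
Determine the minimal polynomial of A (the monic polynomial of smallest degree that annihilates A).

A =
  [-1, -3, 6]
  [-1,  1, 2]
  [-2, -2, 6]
x^2 - 4*x + 4

The characteristic polynomial is χ_A(x) = (x - 2)^3, so the eigenvalues are known. The minimal polynomial is
  m_A(x) = Π_λ (x − λ)^{k_λ}
where k_λ is the size of the *largest* Jordan block for λ (equivalently, the smallest k with (A − λI)^k v = 0 for every generalised eigenvector v of λ).

  λ = 2: largest Jordan block has size 2, contributing (x − 2)^2

So m_A(x) = (x - 2)^2 = x^2 - 4*x + 4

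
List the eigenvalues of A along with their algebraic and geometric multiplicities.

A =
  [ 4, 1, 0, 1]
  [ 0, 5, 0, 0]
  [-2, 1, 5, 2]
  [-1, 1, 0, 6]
λ = 5: alg = 4, geom = 2

Step 1 — factor the characteristic polynomial to read off the algebraic multiplicities:
  χ_A(x) = (x - 5)^4

Step 2 — compute geometric multiplicities via the rank-nullity identity g(λ) = n − rank(A − λI):
  rank(A − (5)·I) = 2, so dim ker(A − (5)·I) = n − 2 = 2

Summary:
  λ = 5: algebraic multiplicity = 4, geometric multiplicity = 2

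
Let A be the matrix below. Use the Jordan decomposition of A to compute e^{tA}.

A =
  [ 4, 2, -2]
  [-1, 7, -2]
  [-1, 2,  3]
e^{tA} =
  [exp(4*t), 2*exp(5*t) - 2*exp(4*t), -2*exp(5*t) + 2*exp(4*t)]
  [-exp(5*t) + exp(4*t), 3*exp(5*t) - 2*exp(4*t), -2*exp(5*t) + 2*exp(4*t)]
  [-exp(5*t) + exp(4*t), 2*exp(5*t) - 2*exp(4*t), -exp(5*t) + 2*exp(4*t)]

Strategy: write A = P · J · P⁻¹ where J is a Jordan canonical form, so e^{tA} = P · e^{tJ} · P⁻¹, and e^{tJ} can be computed block-by-block.

A has Jordan form
J =
  [4, 0, 0]
  [0, 5, 0]
  [0, 0, 5]
(up to reordering of blocks).

Per-block formulas:
  For a 1×1 block at λ = 5: exp(t · [5]) = [e^(5t)].
  For a 1×1 block at λ = 4: exp(t · [4]) = [e^(4t)].

After assembling e^{tJ} and conjugating by P, we get:

e^{tA} =
  [exp(4*t), 2*exp(5*t) - 2*exp(4*t), -2*exp(5*t) + 2*exp(4*t)]
  [-exp(5*t) + exp(4*t), 3*exp(5*t) - 2*exp(4*t), -2*exp(5*t) + 2*exp(4*t)]
  [-exp(5*t) + exp(4*t), 2*exp(5*t) - 2*exp(4*t), -exp(5*t) + 2*exp(4*t)]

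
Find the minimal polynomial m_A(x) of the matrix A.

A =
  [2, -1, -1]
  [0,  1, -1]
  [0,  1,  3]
x^2 - 4*x + 4

The characteristic polynomial is χ_A(x) = (x - 2)^3, so the eigenvalues are known. The minimal polynomial is
  m_A(x) = Π_λ (x − λ)^{k_λ}
where k_λ is the size of the *largest* Jordan block for λ (equivalently, the smallest k with (A − λI)^k v = 0 for every generalised eigenvector v of λ).

  λ = 2: largest Jordan block has size 2, contributing (x − 2)^2

So m_A(x) = (x - 2)^2 = x^2 - 4*x + 4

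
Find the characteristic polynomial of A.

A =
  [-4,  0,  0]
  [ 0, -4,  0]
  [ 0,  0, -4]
x^3 + 12*x^2 + 48*x + 64

Expanding det(x·I − A) (e.g. by cofactor expansion or by noting that A is similar to its Jordan form J, which has the same characteristic polynomial as A) gives
  χ_A(x) = x^3 + 12*x^2 + 48*x + 64
which factors as (x + 4)^3. The eigenvalues (with algebraic multiplicities) are λ = -4 with multiplicity 3.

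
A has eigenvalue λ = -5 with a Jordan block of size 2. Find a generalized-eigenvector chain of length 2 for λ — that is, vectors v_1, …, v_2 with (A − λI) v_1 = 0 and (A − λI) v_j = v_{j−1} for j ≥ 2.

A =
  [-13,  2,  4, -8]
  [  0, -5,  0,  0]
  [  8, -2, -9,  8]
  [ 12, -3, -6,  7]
A Jordan chain for λ = -5 of length 2:
v_1 = (-8, 0, 8, 12)ᵀ
v_2 = (1, 0, 0, 0)ᵀ

Let N = A − (-5)·I. We want v_2 with N^2 v_2 = 0 but N^1 v_2 ≠ 0; then v_{j-1} := N · v_j for j = 2, …, 2.

Pick v_2 = (1, 0, 0, 0)ᵀ.
Then v_1 = N · v_2 = (-8, 0, 8, 12)ᵀ.

Sanity check: (A − (-5)·I) v_1 = (0, 0, 0, 0)ᵀ = 0. ✓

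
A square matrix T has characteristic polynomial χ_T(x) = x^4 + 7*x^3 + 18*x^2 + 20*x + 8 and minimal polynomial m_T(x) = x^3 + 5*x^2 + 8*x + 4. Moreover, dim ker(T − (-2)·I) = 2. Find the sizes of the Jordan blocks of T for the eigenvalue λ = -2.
Block sizes for λ = -2: [2, 1]

Step 1 — from the characteristic polynomial, algebraic multiplicity of λ = -2 is 3. From dim ker(T − (-2)·I) = 2, there are exactly 2 Jordan blocks for λ = -2.
Step 2 — from the minimal polynomial, the factor (x + 2)^2 tells us the largest block for λ = -2 has size 2.
Step 3 — with total size 3, 2 blocks, and largest block 2, the block sizes (in nonincreasing order) are [2, 1].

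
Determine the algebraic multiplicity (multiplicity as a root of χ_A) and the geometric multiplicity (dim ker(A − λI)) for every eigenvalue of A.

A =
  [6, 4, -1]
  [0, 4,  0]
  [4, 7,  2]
λ = 4: alg = 3, geom = 1

Step 1 — factor the characteristic polynomial to read off the algebraic multiplicities:
  χ_A(x) = (x - 4)^3

Step 2 — compute geometric multiplicities via the rank-nullity identity g(λ) = n − rank(A − λI):
  rank(A − (4)·I) = 2, so dim ker(A − (4)·I) = n − 2 = 1

Summary:
  λ = 4: algebraic multiplicity = 3, geometric multiplicity = 1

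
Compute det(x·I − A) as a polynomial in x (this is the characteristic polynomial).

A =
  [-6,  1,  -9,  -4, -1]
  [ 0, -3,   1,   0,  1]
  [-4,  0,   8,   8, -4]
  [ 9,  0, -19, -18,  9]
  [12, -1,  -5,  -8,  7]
x^5 + 12*x^4 + 48*x^3 + 64*x^2

Expanding det(x·I − A) (e.g. by cofactor expansion or by noting that A is similar to its Jordan form J, which has the same characteristic polynomial as A) gives
  χ_A(x) = x^5 + 12*x^4 + 48*x^3 + 64*x^2
which factors as x^2*(x + 4)^3. The eigenvalues (with algebraic multiplicities) are λ = -4 with multiplicity 3, λ = 0 with multiplicity 2.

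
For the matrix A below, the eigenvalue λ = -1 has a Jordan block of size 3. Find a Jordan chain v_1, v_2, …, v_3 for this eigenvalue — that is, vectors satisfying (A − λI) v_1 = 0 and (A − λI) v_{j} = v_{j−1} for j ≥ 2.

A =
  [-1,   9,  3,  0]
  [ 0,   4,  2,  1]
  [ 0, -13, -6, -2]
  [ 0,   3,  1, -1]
A Jordan chain for λ = -1 of length 3:
v_1 = (6, 2, -6, 2)ᵀ
v_2 = (9, 5, -13, 3)ᵀ
v_3 = (0, 1, 0, 0)ᵀ

Let N = A − (-1)·I. We want v_3 with N^3 v_3 = 0 but N^2 v_3 ≠ 0; then v_{j-1} := N · v_j for j = 3, …, 2.

Pick v_3 = (0, 1, 0, 0)ᵀ.
Then v_2 = N · v_3 = (9, 5, -13, 3)ᵀ.
Then v_1 = N · v_2 = (6, 2, -6, 2)ᵀ.

Sanity check: (A − (-1)·I) v_1 = (0, 0, 0, 0)ᵀ = 0. ✓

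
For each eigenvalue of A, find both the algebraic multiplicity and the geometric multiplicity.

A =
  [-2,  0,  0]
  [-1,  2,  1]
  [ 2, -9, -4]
λ = -2: alg = 1, geom = 1; λ = -1: alg = 2, geom = 1

Step 1 — factor the characteristic polynomial to read off the algebraic multiplicities:
  χ_A(x) = (x + 1)^2*(x + 2)

Step 2 — compute geometric multiplicities via the rank-nullity identity g(λ) = n − rank(A − λI):
  rank(A − (-2)·I) = 2, so dim ker(A − (-2)·I) = n − 2 = 1
  rank(A − (-1)·I) = 2, so dim ker(A − (-1)·I) = n − 2 = 1

Summary:
  λ = -2: algebraic multiplicity = 1, geometric multiplicity = 1
  λ = -1: algebraic multiplicity = 2, geometric multiplicity = 1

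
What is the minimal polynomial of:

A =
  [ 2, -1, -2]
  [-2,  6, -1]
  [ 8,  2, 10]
x^3 - 18*x^2 + 108*x - 216

The characteristic polynomial is χ_A(x) = (x - 6)^3, so the eigenvalues are known. The minimal polynomial is
  m_A(x) = Π_λ (x − λ)^{k_λ}
where k_λ is the size of the *largest* Jordan block for λ (equivalently, the smallest k with (A − λI)^k v = 0 for every generalised eigenvector v of λ).

  λ = 6: largest Jordan block has size 3, contributing (x − 6)^3

So m_A(x) = (x - 6)^3 = x^3 - 18*x^2 + 108*x - 216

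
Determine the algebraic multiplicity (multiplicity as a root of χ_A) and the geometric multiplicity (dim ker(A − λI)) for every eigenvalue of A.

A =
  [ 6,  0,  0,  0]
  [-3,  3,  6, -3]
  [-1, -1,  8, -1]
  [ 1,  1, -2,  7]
λ = 6: alg = 4, geom = 3

Step 1 — factor the characteristic polynomial to read off the algebraic multiplicities:
  χ_A(x) = (x - 6)^4

Step 2 — compute geometric multiplicities via the rank-nullity identity g(λ) = n − rank(A − λI):
  rank(A − (6)·I) = 1, so dim ker(A − (6)·I) = n − 1 = 3

Summary:
  λ = 6: algebraic multiplicity = 4, geometric multiplicity = 3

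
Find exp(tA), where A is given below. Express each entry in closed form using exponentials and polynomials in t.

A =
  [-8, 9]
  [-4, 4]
e^{tA} =
  [-6*t*exp(-2*t) + exp(-2*t), 9*t*exp(-2*t)]
  [-4*t*exp(-2*t), 6*t*exp(-2*t) + exp(-2*t)]

Strategy: write A = P · J · P⁻¹ where J is a Jordan canonical form, so e^{tA} = P · e^{tJ} · P⁻¹, and e^{tJ} can be computed block-by-block.

A has Jordan form
J =
  [-2,  1]
  [ 0, -2]
(up to reordering of blocks).

Per-block formulas:
  For a 2×2 Jordan block J_2(-2): exp(t · J_2(-2)) = e^(-2t)·(I + t·N), where N is the 2×2 nilpotent shift.

After assembling e^{tJ} and conjugating by P, we get:

e^{tA} =
  [-6*t*exp(-2*t) + exp(-2*t), 9*t*exp(-2*t)]
  [-4*t*exp(-2*t), 6*t*exp(-2*t) + exp(-2*t)]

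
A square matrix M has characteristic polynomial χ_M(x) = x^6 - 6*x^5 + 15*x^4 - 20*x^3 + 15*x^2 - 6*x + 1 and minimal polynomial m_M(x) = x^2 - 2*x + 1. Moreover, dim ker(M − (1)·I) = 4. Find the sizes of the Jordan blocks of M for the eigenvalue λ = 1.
Block sizes for λ = 1: [2, 2, 1, 1]

Step 1 — from the characteristic polynomial, algebraic multiplicity of λ = 1 is 6. From dim ker(M − (1)·I) = 4, there are exactly 4 Jordan blocks for λ = 1.
Step 2 — from the minimal polynomial, the factor (x − 1)^2 tells us the largest block for λ = 1 has size 2.
Step 3 — with total size 6, 4 blocks, and largest block 2, the block sizes (in nonincreasing order) are [2, 2, 1, 1].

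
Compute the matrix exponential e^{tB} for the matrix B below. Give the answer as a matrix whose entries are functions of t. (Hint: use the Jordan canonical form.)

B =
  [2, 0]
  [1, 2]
e^{tB} =
  [exp(2*t), 0]
  [t*exp(2*t), exp(2*t)]

Strategy: write B = P · J · P⁻¹ where J is a Jordan canonical form, so e^{tB} = P · e^{tJ} · P⁻¹, and e^{tJ} can be computed block-by-block.

B has Jordan form
J =
  [2, 1]
  [0, 2]
(up to reordering of blocks).

Per-block formulas:
  For a 2×2 Jordan block J_2(2): exp(t · J_2(2)) = e^(2t)·(I + t·N), where N is the 2×2 nilpotent shift.

After assembling e^{tJ} and conjugating by P, we get:

e^{tB} =
  [exp(2*t), 0]
  [t*exp(2*t), exp(2*t)]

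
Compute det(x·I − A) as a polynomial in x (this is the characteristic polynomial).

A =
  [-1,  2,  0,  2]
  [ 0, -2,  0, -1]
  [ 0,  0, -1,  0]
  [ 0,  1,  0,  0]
x^4 + 4*x^3 + 6*x^2 + 4*x + 1

Expanding det(x·I − A) (e.g. by cofactor expansion or by noting that A is similar to its Jordan form J, which has the same characteristic polynomial as A) gives
  χ_A(x) = x^4 + 4*x^3 + 6*x^2 + 4*x + 1
which factors as (x + 1)^4. The eigenvalues (with algebraic multiplicities) are λ = -1 with multiplicity 4.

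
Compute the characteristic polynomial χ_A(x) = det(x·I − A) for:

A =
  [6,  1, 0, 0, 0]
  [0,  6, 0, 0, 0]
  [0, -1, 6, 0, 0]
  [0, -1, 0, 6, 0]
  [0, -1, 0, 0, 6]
x^5 - 30*x^4 + 360*x^3 - 2160*x^2 + 6480*x - 7776

Expanding det(x·I − A) (e.g. by cofactor expansion or by noting that A is similar to its Jordan form J, which has the same characteristic polynomial as A) gives
  χ_A(x) = x^5 - 30*x^4 + 360*x^3 - 2160*x^2 + 6480*x - 7776
which factors as (x - 6)^5. The eigenvalues (with algebraic multiplicities) are λ = 6 with multiplicity 5.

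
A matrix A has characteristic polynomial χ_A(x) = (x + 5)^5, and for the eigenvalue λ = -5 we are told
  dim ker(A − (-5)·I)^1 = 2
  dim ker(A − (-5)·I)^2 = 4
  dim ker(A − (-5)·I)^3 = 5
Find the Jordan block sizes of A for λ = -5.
Block sizes for λ = -5: [3, 2]

From the dimensions of kernels of powers, the number of Jordan blocks of size at least j is d_j − d_{j−1} where d_j = dim ker(N^j) (with d_0 = 0). Computing the differences gives [2, 2, 1].
The number of blocks of size exactly k is (#blocks of size ≥ k) − (#blocks of size ≥ k + 1), so the partition is: 1 block(s) of size 2, 1 block(s) of size 3.
In nonincreasing order the block sizes are [3, 2].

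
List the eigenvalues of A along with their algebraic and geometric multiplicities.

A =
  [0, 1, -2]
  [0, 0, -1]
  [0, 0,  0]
λ = 0: alg = 3, geom = 1

Step 1 — factor the characteristic polynomial to read off the algebraic multiplicities:
  χ_A(x) = x^3

Step 2 — compute geometric multiplicities via the rank-nullity identity g(λ) = n − rank(A − λI):
  rank(A − (0)·I) = 2, so dim ker(A − (0)·I) = n − 2 = 1

Summary:
  λ = 0: algebraic multiplicity = 3, geometric multiplicity = 1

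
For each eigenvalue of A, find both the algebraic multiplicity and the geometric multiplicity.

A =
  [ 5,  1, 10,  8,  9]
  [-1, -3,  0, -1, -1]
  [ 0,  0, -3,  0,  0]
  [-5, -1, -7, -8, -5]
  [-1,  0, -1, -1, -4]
λ = -3: alg = 3, geom = 1; λ = -2: alg = 2, geom = 1

Step 1 — factor the characteristic polynomial to read off the algebraic multiplicities:
  χ_A(x) = (x + 2)^2*(x + 3)^3

Step 2 — compute geometric multiplicities via the rank-nullity identity g(λ) = n − rank(A − λI):
  rank(A − (-3)·I) = 4, so dim ker(A − (-3)·I) = n − 4 = 1
  rank(A − (-2)·I) = 4, so dim ker(A − (-2)·I) = n − 4 = 1

Summary:
  λ = -3: algebraic multiplicity = 3, geometric multiplicity = 1
  λ = -2: algebraic multiplicity = 2, geometric multiplicity = 1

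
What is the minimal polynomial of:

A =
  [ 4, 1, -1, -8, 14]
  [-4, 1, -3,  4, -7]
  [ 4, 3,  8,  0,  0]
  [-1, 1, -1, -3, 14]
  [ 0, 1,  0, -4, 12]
x^4 - 17*x^3 + 108*x^2 - 304*x + 320

The characteristic polynomial is χ_A(x) = (x - 5)^2*(x - 4)^3, so the eigenvalues are known. The minimal polynomial is
  m_A(x) = Π_λ (x − λ)^{k_λ}
where k_λ is the size of the *largest* Jordan block for λ (equivalently, the smallest k with (A − λI)^k v = 0 for every generalised eigenvector v of λ).

  λ = 4: largest Jordan block has size 3, contributing (x − 4)^3
  λ = 5: largest Jordan block has size 1, contributing (x − 5)

So m_A(x) = (x - 5)*(x - 4)^3 = x^4 - 17*x^3 + 108*x^2 - 304*x + 320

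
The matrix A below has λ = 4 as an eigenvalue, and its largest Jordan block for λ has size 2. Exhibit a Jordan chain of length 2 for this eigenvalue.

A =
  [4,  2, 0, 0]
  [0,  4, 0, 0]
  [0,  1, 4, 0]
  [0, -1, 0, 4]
A Jordan chain for λ = 4 of length 2:
v_1 = (2, 0, 1, -1)ᵀ
v_2 = (0, 1, 0, 0)ᵀ

Let N = A − (4)·I. We want v_2 with N^2 v_2 = 0 but N^1 v_2 ≠ 0; then v_{j-1} := N · v_j for j = 2, …, 2.

Pick v_2 = (0, 1, 0, 0)ᵀ.
Then v_1 = N · v_2 = (2, 0, 1, -1)ᵀ.

Sanity check: (A − (4)·I) v_1 = (0, 0, 0, 0)ᵀ = 0. ✓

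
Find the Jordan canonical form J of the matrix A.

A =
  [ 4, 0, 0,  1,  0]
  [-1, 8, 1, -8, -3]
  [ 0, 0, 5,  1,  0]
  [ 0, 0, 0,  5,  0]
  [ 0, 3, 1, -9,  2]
J_1(4) ⊕ J_3(5) ⊕ J_1(5)

The characteristic polynomial is
  det(x·I − A) = x^5 - 24*x^4 + 230*x^3 - 1100*x^2 + 2625*x - 2500 = (x - 5)^4*(x - 4)

Eigenvalues and multiplicities (the geometric multiplicity of λ is n − rank(A − λI), which equals the number of Jordan blocks for λ):
  λ = 4: algebraic multiplicity = 1, geometric multiplicity = 1
  λ = 5: algebraic multiplicity = 4, geometric multiplicity = 2

Determining the block sizes for each eigenvalue:
  λ = 4: one block (gm = 1), so the single block has size am = 1 → block sizes [1]
  λ = 5: with am = 4 and gm = 2, the partition is not yet determined (e.g. several partitions of 4 into 2 parts exist). Let N = A − (5)·I. Computing rank(N^1) = 3, rank(N^2) = 2, rank(N^3) = 1; the number of blocks of size ≥ j is rank(N^{j−1}) − rank(N^j), giving [2, 1, 1]. So we have 1 block(s) of size 3, 1 block(s) of size 1 → block sizes [3, 1]

Assembling the blocks gives a Jordan form
J =
  [4, 0, 0, 0, 0]
  [0, 5, 1, 0, 0]
  [0, 0, 5, 1, 0]
  [0, 0, 0, 5, 0]
  [0, 0, 0, 0, 5]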